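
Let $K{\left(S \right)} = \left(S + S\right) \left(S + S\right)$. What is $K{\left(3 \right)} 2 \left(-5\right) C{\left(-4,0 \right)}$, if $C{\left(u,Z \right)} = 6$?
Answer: $-2160$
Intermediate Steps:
$K{\left(S \right)} = 4 S^{2}$ ($K{\left(S \right)} = 2 S 2 S = 4 S^{2}$)
$K{\left(3 \right)} 2 \left(-5\right) C{\left(-4,0 \right)} = 4 \cdot 3^{2} \cdot 2 \left(-5\right) 6 = 4 \cdot 9 \left(-10\right) 6 = 36 \left(-10\right) 6 = \left(-360\right) 6 = -2160$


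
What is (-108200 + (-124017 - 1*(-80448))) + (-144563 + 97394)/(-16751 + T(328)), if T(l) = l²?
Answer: -13785680746/90833 ≈ -1.5177e+5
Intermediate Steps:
(-108200 + (-124017 - 1*(-80448))) + (-144563 + 97394)/(-16751 + T(328)) = (-108200 + (-124017 - 1*(-80448))) + (-144563 + 97394)/(-16751 + 328²) = (-108200 + (-124017 + 80448)) - 47169/(-16751 + 107584) = (-108200 - 43569) - 47169/90833 = -151769 - 47169*1/90833 = -151769 - 47169/90833 = -13785680746/90833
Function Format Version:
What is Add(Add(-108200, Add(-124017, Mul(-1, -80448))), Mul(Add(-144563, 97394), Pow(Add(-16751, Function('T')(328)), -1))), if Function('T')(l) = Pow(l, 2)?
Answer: Rational(-13785680746, 90833) ≈ -1.5177e+5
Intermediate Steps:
Add(Add(-108200, Add(-124017, Mul(-1, -80448))), Mul(Add(-144563, 97394), Pow(Add(-16751, Function('T')(328)), -1))) = Add(Add(-108200, Add(-124017, Mul(-1, -80448))), Mul(Add(-144563, 97394), Pow(Add(-16751, Pow(328, 2)), -1))) = Add(Add(-108200, Add(-124017, 80448)), Mul(-47169, Pow(Add(-16751, 107584), -1))) = Add(Add(-108200, -43569), Mul(-47169, Pow(90833, -1))) = Add(-151769, Mul(-47169, Rational(1, 90833))) = Add(-151769, Rational(-47169, 90833)) = Rational(-13785680746, 90833)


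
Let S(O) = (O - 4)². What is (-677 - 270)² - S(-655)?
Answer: 462528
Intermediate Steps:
S(O) = (-4 + O)²
(-677 - 270)² - S(-655) = (-677 - 270)² - (-4 - 655)² = (-947)² - 1*(-659)² = 896809 - 1*434281 = 896809 - 434281 = 462528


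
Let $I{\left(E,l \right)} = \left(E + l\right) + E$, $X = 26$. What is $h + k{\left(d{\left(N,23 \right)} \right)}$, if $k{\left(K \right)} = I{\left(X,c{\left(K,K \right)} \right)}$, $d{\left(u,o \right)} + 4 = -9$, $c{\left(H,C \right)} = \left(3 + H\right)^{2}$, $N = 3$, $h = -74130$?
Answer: $-73978$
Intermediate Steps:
$I{\left(E,l \right)} = l + 2 E$
$d{\left(u,o \right)} = -13$ ($d{\left(u,o \right)} = -4 - 9 = -13$)
$k{\left(K \right)} = 52 + \left(3 + K\right)^{2}$ ($k{\left(K \right)} = \left(3 + K\right)^{2} + 2 \cdot 26 = \left(3 + K\right)^{2} + 52 = 52 + \left(3 + K\right)^{2}$)
$h + k{\left(d{\left(N,23 \right)} \right)} = -74130 + \left(52 + \left(3 - 13\right)^{2}\right) = -74130 + \left(52 + \left(-10\right)^{2}\right) = -74130 + \left(52 + 100\right) = -74130 + 152 = -73978$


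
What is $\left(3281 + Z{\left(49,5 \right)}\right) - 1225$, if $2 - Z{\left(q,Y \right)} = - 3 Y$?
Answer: $2073$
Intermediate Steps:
$Z{\left(q,Y \right)} = 2 + 3 Y$ ($Z{\left(q,Y \right)} = 2 - - 3 Y = 2 + 3 Y$)
$\left(3281 + Z{\left(49,5 \right)}\right) - 1225 = \left(3281 + \left(2 + 3 \cdot 5\right)\right) - 1225 = \left(3281 + \left(2 + 15\right)\right) - 1225 = \left(3281 + 17\right) - 1225 = 3298 - 1225 = 2073$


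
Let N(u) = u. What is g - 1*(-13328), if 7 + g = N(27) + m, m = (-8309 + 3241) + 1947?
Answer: 10227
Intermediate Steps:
m = -3121 (m = -5068 + 1947 = -3121)
g = -3101 (g = -7 + (27 - 3121) = -7 - 3094 = -3101)
g - 1*(-13328) = -3101 - 1*(-13328) = -3101 + 13328 = 10227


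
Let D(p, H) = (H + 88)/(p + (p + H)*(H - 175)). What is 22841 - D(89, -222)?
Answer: 604030312/26445 ≈ 22841.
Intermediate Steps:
D(p, H) = (88 + H)/(p + (-175 + H)*(H + p)) (D(p, H) = (88 + H)/(p + (H + p)*(-175 + H)) = (88 + H)/(p + (-175 + H)*(H + p)))
22841 - D(89, -222) = 22841 - (88 - 222)/((-222)² - 175*(-222) - 174*89 - 222*89) = 22841 - (-134)/(49284 + 38850 - 15486 - 19758) = 22841 - (-134)/52890 = 22841 - 1*(-67/26445) = 22841 + 67/26445 = 604030312/26445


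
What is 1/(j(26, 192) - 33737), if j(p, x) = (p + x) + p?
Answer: -1/33493 ≈ -2.9857e-5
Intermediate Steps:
j(p, x) = x + 2*p
1/(j(26, 192) - 33737) = 1/((192 + 2*26) - 33737) = 1/((192 + 52) - 33737) = 1/(244 - 33737) = 1/(-33493) = -1/33493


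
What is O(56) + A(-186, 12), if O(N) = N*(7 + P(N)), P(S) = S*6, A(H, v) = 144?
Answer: 19352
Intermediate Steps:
P(S) = 6*S
O(N) = N*(7 + 6*N)
O(56) + A(-186, 12) = 56*(7 + 6*56) + 144 = 56*(7 + 336) + 144 = 56*343 + 144 = 19208 + 144 = 19352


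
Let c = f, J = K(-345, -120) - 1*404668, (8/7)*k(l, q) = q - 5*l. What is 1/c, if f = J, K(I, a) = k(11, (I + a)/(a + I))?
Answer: -4/1618861 ≈ -2.4709e-6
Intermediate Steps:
k(l, q) = -35*l/8 + 7*q/8 (k(l, q) = 7*(q - 5*l)/8 = -35*l/8 + 7*q/8)
K(I, a) = -189/4 (K(I, a) = -35/8*11 + 7*((I + a)/(a + I))/8 = -385/8 + 7*((I + a)/(I + a))/8 = -385/8 + (7/8)*1 = -385/8 + 7/8 = -189/4)
J = -1618861/4 (J = -189/4 - 1*404668 = -189/4 - 404668 = -1618861/4 ≈ -4.0472e+5)
f = -1618861/4 ≈ -4.0472e+5
c = -1618861/4 ≈ -4.0472e+5
1/c = 1/(-1618861/4) = -4/1618861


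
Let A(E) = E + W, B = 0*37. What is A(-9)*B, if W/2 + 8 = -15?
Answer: 0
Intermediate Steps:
W = -46 (W = -16 + 2*(-15) = -16 - 30 = -46)
B = 0
A(E) = -46 + E (A(E) = E - 46 = -46 + E)
A(-9)*B = (-46 - 9)*0 = -55*0 = 0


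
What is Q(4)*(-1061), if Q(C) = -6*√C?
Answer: 12732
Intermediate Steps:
Q(4)*(-1061) = -6*√4*(-1061) = -6*2*(-1061) = -12*(-1061) = 12732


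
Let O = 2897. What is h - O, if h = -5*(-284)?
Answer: -1477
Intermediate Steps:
h = 1420
h - O = 1420 - 1*2897 = 1420 - 2897 = -1477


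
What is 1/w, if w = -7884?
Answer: -1/7884 ≈ -0.00012684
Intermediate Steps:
1/w = 1/(-7884) = -1/7884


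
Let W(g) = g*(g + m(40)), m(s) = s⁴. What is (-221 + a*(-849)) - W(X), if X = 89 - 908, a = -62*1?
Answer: 2096021656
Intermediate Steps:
a = -62
X = -819
W(g) = g*(2560000 + g) (W(g) = g*(g + 40⁴) = g*(g + 2560000) = g*(2560000 + g))
(-221 + a*(-849)) - W(X) = (-221 - 62*(-849)) - (-819)*(2560000 - 819) = (-221 + 52638) - (-819)*2559181 = 52417 - 1*(-2095969239) = 52417 + 2095969239 = 2096021656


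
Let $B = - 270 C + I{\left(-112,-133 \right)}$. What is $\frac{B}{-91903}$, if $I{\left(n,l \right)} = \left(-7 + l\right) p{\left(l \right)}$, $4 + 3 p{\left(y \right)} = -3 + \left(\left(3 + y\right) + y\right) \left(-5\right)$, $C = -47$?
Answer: $\frac{48350}{91903} \approx 0.5261$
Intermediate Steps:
$p{\left(y \right)} = - \frac{22}{3} - \frac{10 y}{3}$ ($p{\left(y \right)} = - \frac{4}{3} + \frac{-3 + \left(\left(3 + y\right) + y\right) \left(-5\right)}{3} = - \frac{4}{3} + \frac{-3 + \left(3 + 2 y\right) \left(-5\right)}{3} = - \frac{4}{3} + \frac{-3 - \left(15 + 10 y\right)}{3} = - \frac{4}{3} + \frac{-18 - 10 y}{3} = - \frac{4}{3} - \left(6 + \frac{10 y}{3}\right) = - \frac{22}{3} - \frac{10 y}{3}$)
$I{\left(n,l \right)} = \left(-7 + l\right) \left(- \frac{22}{3} - \frac{10 l}{3}\right)$
$B = -48350$ ($B = \left(-270\right) \left(-47\right) + \left(\frac{154}{3} + 16 \left(-133\right) - \frac{10 \left(-133\right)^{2}}{3}\right) = 12690 - 61040 = -48350$)
$\frac{B}{-91903} = - \frac{48350}{-91903} = \left(-48350\right) \left(- \frac{1}{91903}\right) = \frac{48350}{91903}$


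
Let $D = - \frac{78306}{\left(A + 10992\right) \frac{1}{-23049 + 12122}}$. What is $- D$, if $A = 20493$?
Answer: $- \frac{285216554}{10495} \approx -27176.0$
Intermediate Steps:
$D = \frac{285216554}{10495}$ ($D = - \frac{78306}{\left(20493 + 10992\right) \frac{1}{-23049 + 12122}} = - \frac{78306}{31485 \frac{1}{-10927}} = - \frac{78306}{31485 \left(- \frac{1}{10927}\right)} = - \frac{78306}{- \frac{31485}{10927}} = \left(-78306\right) \left(- \frac{10927}{31485}\right) = \frac{285216554}{10495} \approx 27176.0$)
$- D = \left(-1\right) \frac{285216554}{10495} = - \frac{285216554}{10495}$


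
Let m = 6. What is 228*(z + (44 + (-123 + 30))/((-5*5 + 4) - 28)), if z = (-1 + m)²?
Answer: 5928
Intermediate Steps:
z = 25 (z = (-1 + 6)² = 5² = 25)
228*(z + (44 + (-123 + 30))/((-5*5 + 4) - 28)) = 228*(25 + (44 + (-123 + 30))/((-5*5 + 4) - 28)) = 228*(25 + (44 - 93)/((-25 + 4) - 28)) = 228*(25 - 49/(-21 - 28)) = 228*(25 - 49/(-49)) = 228*(25 - 49*(-1/49)) = 228*(25 + 1) = 228*26 = 5928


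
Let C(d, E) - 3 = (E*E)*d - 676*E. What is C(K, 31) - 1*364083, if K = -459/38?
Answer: -15072467/38 ≈ -3.9664e+5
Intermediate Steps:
K = -459/38 (K = -459*1/38 = -459/38 ≈ -12.079)
C(d, E) = 3 - 676*E + d*E² (C(d, E) = 3 + ((E*E)*d - 676*E) = 3 + (E²*d - 676*E) = 3 + (d*E² - 676*E) = 3 + (-676*E + d*E²) = 3 - 676*E + d*E²)
C(K, 31) - 1*364083 = (3 - 676*31 - 459/38*31²) - 1*364083 = (3 - 20956 - 459/38*961) - 364083 = (3 - 20956 - 441099/38) - 364083 = -1237313/38 - 364083 = -15072467/38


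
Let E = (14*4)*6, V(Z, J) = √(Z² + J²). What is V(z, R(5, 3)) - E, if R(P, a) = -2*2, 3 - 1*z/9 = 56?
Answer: -336 + √227545 ≈ 141.02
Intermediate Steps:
z = -477 (z = 27 - 9*56 = 27 - 504 = -477)
R(P, a) = -4
V(Z, J) = √(J² + Z²)
E = 336 (E = 56*6 = 336)
V(z, R(5, 3)) - E = √((-4)² + (-477)²) - 1*336 = √(16 + 227529) - 336 = √227545 - 336 = -336 + √227545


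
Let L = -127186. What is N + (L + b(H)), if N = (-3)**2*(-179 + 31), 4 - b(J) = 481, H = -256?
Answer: -128995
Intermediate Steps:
b(J) = -477 (b(J) = 4 - 1*481 = 4 - 481 = -477)
N = -1332 (N = 9*(-148) = -1332)
N + (L + b(H)) = -1332 + (-127186 - 477) = -1332 - 127663 = -128995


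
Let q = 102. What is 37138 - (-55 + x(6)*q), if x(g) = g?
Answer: 36581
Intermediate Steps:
37138 - (-55 + x(6)*q) = 37138 - (-55 + 6*102) = 37138 - (-55 + 612) = 37138 - 1*557 = 37138 - 557 = 36581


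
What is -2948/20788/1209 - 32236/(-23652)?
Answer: 16877244442/12384133983 ≈ 1.3628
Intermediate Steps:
-2948/20788/1209 - 32236/(-23652) = -2948*1/20788*(1/1209) - 32236*(-1/23652) = -737/5197*1/1209 + 8059/5913 = -737/6283173 + 8059/5913 = 16877244442/12384133983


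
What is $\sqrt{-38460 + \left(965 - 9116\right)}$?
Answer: $3 i \sqrt{5179} \approx 215.9 i$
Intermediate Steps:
$\sqrt{-38460 + \left(965 - 9116\right)} = \sqrt{-38460 - 8151} = \sqrt{-46611} = 3 i \sqrt{5179}$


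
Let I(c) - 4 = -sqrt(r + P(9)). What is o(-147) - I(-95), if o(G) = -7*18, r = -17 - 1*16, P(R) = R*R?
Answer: -130 + 4*sqrt(3) ≈ -123.07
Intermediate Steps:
P(R) = R**2
r = -33 (r = -17 - 16 = -33)
o(G) = -126
I(c) = 4 - 4*sqrt(3) (I(c) = 4 - sqrt(-33 + 9**2) = 4 - sqrt(-33 + 81) = 4 - sqrt(48) = 4 - 4*sqrt(3))
o(-147) - I(-95) = -126 - (4 - 4*sqrt(3)) = -126 + (-4 + 4*sqrt(3)) = -130 + 4*sqrt(3)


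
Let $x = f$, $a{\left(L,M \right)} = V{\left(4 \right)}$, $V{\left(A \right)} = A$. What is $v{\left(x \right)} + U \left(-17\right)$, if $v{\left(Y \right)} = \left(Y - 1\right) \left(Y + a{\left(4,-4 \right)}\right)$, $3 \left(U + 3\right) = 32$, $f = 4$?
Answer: $- \frac{319}{3} \approx -106.33$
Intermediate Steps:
$U = \frac{23}{3}$ ($U = -3 + \frac{1}{3} \cdot 32 = -3 + \frac{32}{3} = \frac{23}{3} \approx 7.6667$)
$a{\left(L,M \right)} = 4$
$x = 4$
$v{\left(Y \right)} = \left(-1 + Y\right) \left(4 + Y\right)$ ($v{\left(Y \right)} = \left(Y - 1\right) \left(Y + 4\right) = \left(-1 + Y\right) \left(4 + Y\right)$)
$v{\left(x \right)} + U \left(-17\right) = \left(-4 + 4^{2} + 3 \cdot 4\right) + \frac{23}{3} \left(-17\right) = \left(-4 + 16 + 12\right) - \frac{391}{3} = 24 - \frac{391}{3} = - \frac{319}{3}$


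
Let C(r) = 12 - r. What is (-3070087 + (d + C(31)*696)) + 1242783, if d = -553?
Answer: -1841081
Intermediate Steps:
(-3070087 + (d + C(31)*696)) + 1242783 = (-3070087 + (-553 + (12 - 1*31)*696)) + 1242783 = (-3070087 + (-553 + (12 - 31)*696)) + 1242783 = (-3070087 + (-553 - 19*696)) + 1242783 = (-3070087 + (-553 - 13224)) + 1242783 = (-3070087 - 13777) + 1242783 = -3083864 + 1242783 = -1841081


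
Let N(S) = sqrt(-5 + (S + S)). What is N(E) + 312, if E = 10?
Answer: 312 + sqrt(15) ≈ 315.87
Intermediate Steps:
N(S) = sqrt(-5 + 2*S)
N(E) + 312 = sqrt(-5 + 2*10) + 312 = sqrt(-5 + 20) + 312 = sqrt(15) + 312 = 312 + sqrt(15)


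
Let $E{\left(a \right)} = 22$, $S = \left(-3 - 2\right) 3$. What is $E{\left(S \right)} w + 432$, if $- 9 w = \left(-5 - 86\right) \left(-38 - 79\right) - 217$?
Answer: $- \frac{225572}{9} \approx -25064.0$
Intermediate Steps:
$S = -15$ ($S = \left(-5\right) 3 = -15$)
$w = - \frac{10430}{9}$ ($w = - \frac{\left(-5 - 86\right) \left(-38 - 79\right) - 217}{9} = - \frac{- 91 \left(-38 - 79\right) - 217}{9} = - \frac{\left(-91\right) \left(-117\right) - 217}{9} = - \frac{10647 - 217}{9} = \left(- \frac{1}{9}\right) 10430 = - \frac{10430}{9} \approx -1158.9$)
$E{\left(S \right)} w + 432 = 22 \left(- \frac{10430}{9}\right) + 432 = - \frac{229460}{9} + 432 = - \frac{225572}{9}$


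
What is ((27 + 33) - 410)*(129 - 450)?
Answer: 112350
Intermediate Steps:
((27 + 33) - 410)*(129 - 450) = (60 - 410)*(-321) = -350*(-321) = 112350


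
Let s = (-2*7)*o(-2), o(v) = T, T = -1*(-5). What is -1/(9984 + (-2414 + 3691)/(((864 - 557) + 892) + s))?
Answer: -1129/11273213 ≈ -0.00010015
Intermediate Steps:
T = 5
o(v) = 5
s = -70 (s = -2*7*5 = -14*5 = -70)
-1/(9984 + (-2414 + 3691)/(((864 - 557) + 892) + s)) = -1/(9984 + (-2414 + 3691)/(((864 - 557) + 892) - 70)) = -1/(9984 + 1277/((307 + 892) - 70)) = -1/(9984 + 1277/(1199 - 70)) = -1/(9984 + 1277/1129) = -1/11273213/1129 = -1*1129/11273213 = -1129/11273213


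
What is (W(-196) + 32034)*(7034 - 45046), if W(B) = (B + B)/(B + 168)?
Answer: -1218208576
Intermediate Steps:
W(B) = 2*B/(168 + B) (W(B) = (2*B)/(168 + B) = 2*B/(168 + B))
(W(-196) + 32034)*(7034 - 45046) = (2*(-196)/(168 - 196) + 32034)*(7034 - 45046) = (2*(-196)/(-28) + 32034)*(-38012) = (2*(-196)*(-1/28) + 32034)*(-38012) = (14 + 32034)*(-38012) = 32048*(-38012) = -1218208576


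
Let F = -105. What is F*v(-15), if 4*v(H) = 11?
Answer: -1155/4 ≈ -288.75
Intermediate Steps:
v(H) = 11/4 (v(H) = (¼)*11 = 11/4)
F*v(-15) = -105*11/4 = -1155/4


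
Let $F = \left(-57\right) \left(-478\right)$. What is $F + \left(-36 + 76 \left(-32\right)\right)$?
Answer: $24778$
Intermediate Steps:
$F = 27246$
$F + \left(-36 + 76 \left(-32\right)\right) = 27246 + \left(-36 + 76 \left(-32\right)\right) = 27246 - 2468 = 24778$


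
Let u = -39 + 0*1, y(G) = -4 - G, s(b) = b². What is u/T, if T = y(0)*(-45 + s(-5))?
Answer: -39/80 ≈ -0.48750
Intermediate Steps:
u = -39 (u = -39 + 0 = -39)
T = 80 (T = (-4 - 1*0)*(-45 + (-5)²) = (-4 + 0)*(-45 + 25) = -4*(-20) = 80)
u/T = -39/80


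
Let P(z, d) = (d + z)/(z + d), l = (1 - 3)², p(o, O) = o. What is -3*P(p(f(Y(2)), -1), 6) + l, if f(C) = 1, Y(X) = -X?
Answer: 1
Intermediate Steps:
l = 4 (l = (-2)² = 4)
P(z, d) = 1 (P(z, d) = (d + z)/(d + z) = 1)
-3*P(p(f(Y(2)), -1), 6) + l = -3*1 + 4 = -3 + 4 = 1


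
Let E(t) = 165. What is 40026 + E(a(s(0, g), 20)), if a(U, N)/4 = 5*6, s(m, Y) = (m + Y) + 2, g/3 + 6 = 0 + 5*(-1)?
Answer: 40191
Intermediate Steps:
g = -33 (g = -18 + 3*(0 + 5*(-1)) = -18 + 3*(0 - 5) = -18 + 3*(-5) = -18 - 15 = -33)
s(m, Y) = 2 + Y + m (s(m, Y) = (Y + m) + 2 = 2 + Y + m)
a(U, N) = 120 (a(U, N) = 4*(5*6) = 4*30 = 120)
40026 + E(a(s(0, g), 20)) = 40026 + 165 = 40191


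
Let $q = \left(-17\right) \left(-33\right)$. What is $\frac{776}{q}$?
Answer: $\frac{776}{561} \approx 1.3832$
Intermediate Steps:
$q = 561$
$\frac{776}{q} = \frac{776}{561}$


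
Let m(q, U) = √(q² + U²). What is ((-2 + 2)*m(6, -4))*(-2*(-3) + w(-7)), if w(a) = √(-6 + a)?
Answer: 0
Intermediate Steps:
m(q, U) = √(U² + q²)
((-2 + 2)*m(6, -4))*(-2*(-3) + w(-7)) = ((-2 + 2)*√((-4)² + 6²))*(-2*(-3) + √(-6 - 7)) = (0*√(16 + 36))*(6 + √(-13)) = (0*√52)*(6 + I*√13) = (0*(2*√13))*(6 + I*√13) = 0*(6 + I*√13) = 0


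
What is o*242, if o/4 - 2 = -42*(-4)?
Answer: 164560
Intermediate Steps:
o = 680 (o = 8 + 4*(-42*(-4)) = 8 + 4*(-3*(-56)) = 8 + 4*168 = 8 + 672 = 680)
o*242 = 680*242 = 164560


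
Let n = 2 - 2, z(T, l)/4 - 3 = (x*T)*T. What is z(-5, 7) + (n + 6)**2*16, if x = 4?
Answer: 988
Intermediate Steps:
z(T, l) = 12 + 16*T**2 (z(T, l) = 12 + 4*((4*T)*T) = 12 + 4*(4*T**2) = 12 + 16*T**2)
n = 0
z(-5, 7) + (n + 6)**2*16 = (12 + 16*(-5)**2) + (0 + 6)**2*16 = (12 + 16*25) + 6**2*16 = (12 + 400) + 36*16 = 412 + 576 = 988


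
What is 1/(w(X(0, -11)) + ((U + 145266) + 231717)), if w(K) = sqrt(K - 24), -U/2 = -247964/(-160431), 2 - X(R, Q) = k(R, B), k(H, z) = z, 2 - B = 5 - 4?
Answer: 9702748761874095/3657741343729247857528 - 25738105761*I*sqrt(23)/3657741343729247857528 ≈ 2.6527e-6 - 3.3746e-11*I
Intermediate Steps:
B = 1 (B = 2 - (5 - 4) = 2 - 1*1 = 2 - 1 = 1)
X(R, Q) = 1 (X(R, Q) = 2 - 1*1 = 2 - 1 = 1)
U = -495928/160431 (U = -(-495928)/(-160431) = -(-495928)*(-1)/160431 = -2*247964/160431 = -495928/160431 ≈ -3.0912)
w(K) = sqrt(-24 + K)
1/(w(X(0, -11)) + ((U + 145266) + 231717)) = 1/(sqrt(-24 + 1) + ((-495928/160431 + 145266) + 231717)) = 1/(sqrt(-23) + (23304673718/160431 + 231717)) = 1/(I*sqrt(23) + 60479263745/160431) = 1/(60479263745/160431 + I*sqrt(23))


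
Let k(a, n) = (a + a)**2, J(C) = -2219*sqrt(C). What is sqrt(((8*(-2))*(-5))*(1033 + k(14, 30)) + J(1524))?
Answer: sqrt(145360 - 4438*sqrt(381)) ≈ 242.35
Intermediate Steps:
k(a, n) = 4*a**2 (k(a, n) = (2*a)**2 = 4*a**2)
sqrt(((8*(-2))*(-5))*(1033 + k(14, 30)) + J(1524)) = sqrt(((8*(-2))*(-5))*(1033 + 4*14**2) - 4438*sqrt(381)) = sqrt((-16*(-5))*(1033 + 4*196) - 4438*sqrt(381)) = sqrt(80*(1033 + 784) - 4438*sqrt(381)) = sqrt(80*1817 - 4438*sqrt(381)) = sqrt(145360 - 4438*sqrt(381))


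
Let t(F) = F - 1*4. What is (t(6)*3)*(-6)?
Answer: -36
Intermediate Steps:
t(F) = -4 + F (t(F) = F - 4 = -4 + F)
(t(6)*3)*(-6) = ((-4 + 6)*3)*(-6) = (2*3)*(-6) = 6*(-6) = -36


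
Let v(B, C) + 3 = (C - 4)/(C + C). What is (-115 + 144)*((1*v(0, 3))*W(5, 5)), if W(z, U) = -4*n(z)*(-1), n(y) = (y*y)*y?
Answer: -137750/3 ≈ -45917.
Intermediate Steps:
n(y) = y**3 (n(y) = y**2*y = y**3)
v(B, C) = -3 + (-4 + C)/(2*C) (v(B, C) = -3 + (C - 4)/(C + C) = -3 + (-4 + C)/((2*C)) = -3 + (-4 + C)*(1/(2*C)) = -3 + (-4 + C)/(2*C))
W(z, U) = 4*z**3 (W(z, U) = -4*z**3*(-1) = 4*z**3)
(-115 + 144)*((1*v(0, 3))*W(5, 5)) = (-115 + 144)*((1*(-5/2 - 2/3))*(4*5**3)) = 29*((1*(-5/2 - 2*1/3))*(4*125)) = 29*((1*(-5/2 - 2/3))*500) = 29*((1*(-19/6))*500) = 29*(-19/6*500) = 29*(-4750/3) = -137750/3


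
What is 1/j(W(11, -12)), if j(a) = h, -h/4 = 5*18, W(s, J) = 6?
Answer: -1/360 ≈ -0.0027778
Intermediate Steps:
h = -360 (h = -20*18 = -4*90 = -360)
j(a) = -360
1/j(W(11, -12)) = 1/(-360) = -1/360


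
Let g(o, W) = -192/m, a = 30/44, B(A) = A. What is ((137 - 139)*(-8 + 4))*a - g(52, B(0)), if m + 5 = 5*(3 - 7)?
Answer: -612/275 ≈ -2.2255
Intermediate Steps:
a = 15/22 (a = 30*(1/44) = 15/22 ≈ 0.68182)
m = -25 (m = -5 + 5*(3 - 7) = -5 + 5*(-4) = -5 - 20 = -25)
g(o, W) = 192/25 (g(o, W) = -192/(-25) = -192*(-1/25) = 192/25)
((137 - 139)*(-8 + 4))*a - g(52, B(0)) = ((137 - 139)*(-8 + 4))*(15/22) - 1*192/25 = -2*(-4)*(15/22) - 192/25 = 8*(15/22) - 192/25 = 60/11 - 192/25 = -612/275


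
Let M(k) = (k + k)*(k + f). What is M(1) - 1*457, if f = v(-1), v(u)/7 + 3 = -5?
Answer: -567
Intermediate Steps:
v(u) = -56 (v(u) = -21 + 7*(-5) = -21 - 35 = -56)
f = -56
M(k) = 2*k*(-56 + k) (M(k) = (k + k)*(k - 56) = (2*k)*(-56 + k) = 2*k*(-56 + k))
M(1) - 1*457 = 2*1*(-56 + 1) - 1*457 = 2*1*(-55) - 457 = -110 - 457 = -567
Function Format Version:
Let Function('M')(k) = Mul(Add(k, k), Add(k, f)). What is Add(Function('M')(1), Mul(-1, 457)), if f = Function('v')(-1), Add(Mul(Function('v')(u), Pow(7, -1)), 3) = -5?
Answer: -567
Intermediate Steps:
Function('v')(u) = -56 (Function('v')(u) = Add(-21, Mul(7, -5)) = Add(-21, -35) = -56)
f = -56
Function('M')(k) = Mul(2, k, Add(-56, k)) (Function('M')(k) = Mul(Add(k, k), Add(k, -56)) = Mul(Mul(2, k), Add(-56, k)) = Mul(2, k, Add(-56, k)))
Add(Function('M')(1), Mul(-1, 457)) = Add(Mul(2, 1, Add(-56, 1)), Mul(-1, 457)) = Add(Mul(2, 1, -55), -457) = Add(-110, -457) = -567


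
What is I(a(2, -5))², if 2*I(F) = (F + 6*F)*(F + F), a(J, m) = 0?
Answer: 0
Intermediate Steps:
I(F) = 7*F² (I(F) = ((F + 6*F)*(F + F))/2 = ((7*F)*(2*F))/2 = (14*F²)/2 = 7*F²)
I(a(2, -5))² = (7*0²)² = (7*0)² = 0² = 0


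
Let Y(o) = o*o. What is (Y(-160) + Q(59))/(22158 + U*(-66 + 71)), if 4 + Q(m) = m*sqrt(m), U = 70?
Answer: 6399/5627 + 59*sqrt(59)/22508 ≈ 1.1573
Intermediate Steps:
Y(o) = o**2
Q(m) = -4 + m**(3/2) (Q(m) = -4 + m*sqrt(m) = -4 + m**(3/2))
(Y(-160) + Q(59))/(22158 + U*(-66 + 71)) = ((-160)**2 + (-4 + 59**(3/2)))/(22158 + 70*(-66 + 71)) = (25600 + (-4 + 59*sqrt(59)))/(22158 + 70*5) = (25596 + 59*sqrt(59))/(22158 + 350) = (25596 + 59*sqrt(59))/22508 = (25596 + 59*sqrt(59))*(1/22508) = 6399/5627 + 59*sqrt(59)/22508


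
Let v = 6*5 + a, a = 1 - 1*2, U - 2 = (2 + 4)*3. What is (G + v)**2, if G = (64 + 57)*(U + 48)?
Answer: 68178049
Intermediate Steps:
U = 20 (U = 2 + (2 + 4)*3 = 2 + 6*3 = 2 + 18 = 20)
a = -1 (a = 1 - 2 = -1)
G = 8228 (G = (64 + 57)*(20 + 48) = 121*68 = 8228)
v = 29 (v = 6*5 - 1 = 30 - 1 = 29)
(G + v)**2 = (8228 + 29)**2 = 8257**2 = 68178049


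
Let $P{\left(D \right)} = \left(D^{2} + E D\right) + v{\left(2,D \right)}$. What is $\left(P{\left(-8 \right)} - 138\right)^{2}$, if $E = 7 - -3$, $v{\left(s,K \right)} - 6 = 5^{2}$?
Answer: $15129$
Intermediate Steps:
$v{\left(s,K \right)} = 31$ ($v{\left(s,K \right)} = 6 + 5^{2} = 6 + 25 = 31$)
$E = 10$ ($E = 7 + 3 = 10$)
$P{\left(D \right)} = 31 + D^{2} + 10 D$ ($P{\left(D \right)} = \left(D^{2} + 10 D\right) + 31 = 31 + D^{2} + 10 D$)
$\left(P{\left(-8 \right)} - 138\right)^{2} = \left(\left(31 + \left(-8\right)^{2} + 10 \left(-8\right)\right) - 138\right)^{2} = \left(\left(31 + 64 - 80\right) - 138\right)^{2} = \left(15 - 138\right)^{2} = \left(-123\right)^{2} = 15129$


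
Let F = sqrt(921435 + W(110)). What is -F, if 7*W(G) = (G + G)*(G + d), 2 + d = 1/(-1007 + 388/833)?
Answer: -sqrt(31856988998068032855)/5869101 ≈ -961.68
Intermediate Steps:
d = -1677719/838443 (d = -2 + 1/(-1007 + 388/833) = -2 + 1/(-838443/833) = -2 - 833/838443 = -1677719/838443 ≈ -2.0010)
W(G) = 2*G*(-1677719/838443 + G)/7 (W(G) = ((G + G)*(G - 1677719/838443))/7 = ((2*G)*(-1677719/838443 + G))/7 = (2*G*(-1677719/838443 + G))/7 = 2*G*(-1677719/838443 + G)/7)
F = sqrt(31856988998068032855)/5869101 (F = sqrt(921435 + (2/5869101)*110*(-1677719 + 838443*110)) = sqrt(921435 + (2/5869101)*110*(-1677719 + 92228730)) = sqrt(921435 + (2/5869101)*110*90551011) = sqrt(921435 + 19921222420/5869101) = sqrt(5427916302355/5869101) = sqrt(31856988998068032855)/5869101 ≈ 961.68)
-F = -sqrt(31856988998068032855)/5869101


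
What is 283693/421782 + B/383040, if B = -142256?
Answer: 506924443/1682910180 ≈ 0.30122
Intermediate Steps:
283693/421782 + B/383040 = 283693/421782 - 142256/383040 = 283693*(1/421782) - 142256*1/383040 = 283693/421782 - 8891/23940 = 506924443/1682910180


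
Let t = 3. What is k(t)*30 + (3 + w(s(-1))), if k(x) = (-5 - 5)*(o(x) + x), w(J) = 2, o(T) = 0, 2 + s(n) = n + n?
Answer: -895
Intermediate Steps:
s(n) = -2 + 2*n (s(n) = -2 + (n + n) = -2 + 2*n)
k(x) = -10*x (k(x) = (-5 - 5)*(0 + x) = -10*x)
k(t)*30 + (3 + w(s(-1))) = -10*3*30 + (3 + 2) = -30*30 + 5 = -900 + 5 = -895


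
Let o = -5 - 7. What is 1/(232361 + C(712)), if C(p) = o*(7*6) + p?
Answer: 1/232569 ≈ 4.2998e-6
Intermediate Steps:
o = -12
C(p) = -504 + p (C(p) = -84*6 + p = -12*42 + p = -504 + p)
1/(232361 + C(712)) = 1/(232361 + (-504 + 712)) = 1/(232361 + 208) = 1/232569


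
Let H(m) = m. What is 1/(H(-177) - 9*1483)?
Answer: -1/13524 ≈ -7.3943e-5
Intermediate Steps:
1/(H(-177) - 9*1483) = 1/(-177 - 9*1483) = 1/(-177 - 13347) = 1/(-13524) = -1/13524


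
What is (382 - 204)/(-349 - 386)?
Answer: -178/735 ≈ -0.24218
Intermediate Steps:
(382 - 204)/(-349 - 386) = 178/(-735) = 178*(-1/735) = -178/735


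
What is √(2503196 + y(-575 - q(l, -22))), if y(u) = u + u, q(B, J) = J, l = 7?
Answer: 9*√30890 ≈ 1581.8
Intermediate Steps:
y(u) = 2*u
√(2503196 + y(-575 - q(l, -22))) = √(2503196 + 2*(-575 - 1*(-22))) = √(2503196 + 2*(-575 + 22)) = √(2503196 + 2*(-553)) = √(2503196 - 1106) = √2502090 = 9*√30890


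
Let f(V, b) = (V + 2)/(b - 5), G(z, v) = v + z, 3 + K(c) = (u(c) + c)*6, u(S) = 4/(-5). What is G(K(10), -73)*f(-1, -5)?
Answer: 52/25 ≈ 2.0800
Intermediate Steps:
u(S) = -⅘ (u(S) = 4*(-⅕) = -⅘)
K(c) = -39/5 + 6*c (K(c) = -3 + (-⅘ + c)*6 = -3 + (-24/5 + 6*c) = -39/5 + 6*c)
f(V, b) = (2 + V)/(-5 + b)
G(K(10), -73)*f(-1, -5) = (-73 + (-39/5 + 6*10))*((2 - 1)/(-5 - 5)) = (-73 + (-39/5 + 60))*(1/(-10)) = (-73 + 261/5)*(-⅒*1) = -104/5*(-⅒) = 52/25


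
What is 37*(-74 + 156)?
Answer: 3034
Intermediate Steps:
37*(-74 + 156) = 37*82 = 3034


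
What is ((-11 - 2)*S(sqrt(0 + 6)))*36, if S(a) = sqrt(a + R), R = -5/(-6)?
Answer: -78*sqrt(30 + 36*sqrt(6)) ≈ -847.95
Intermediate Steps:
R = 5/6 (R = -5*(-1/6) = 5/6 ≈ 0.83333)
S(a) = sqrt(5/6 + a) (S(a) = sqrt(a + 5/6) = sqrt(5/6 + a))
((-11 - 2)*S(sqrt(0 + 6)))*36 = ((-11 - 2)*(sqrt(30 + 36*sqrt(0 + 6))/6))*36 = -13*sqrt(30 + 36*sqrt(6))/6*36 = -78*sqrt(30 + 36*sqrt(6))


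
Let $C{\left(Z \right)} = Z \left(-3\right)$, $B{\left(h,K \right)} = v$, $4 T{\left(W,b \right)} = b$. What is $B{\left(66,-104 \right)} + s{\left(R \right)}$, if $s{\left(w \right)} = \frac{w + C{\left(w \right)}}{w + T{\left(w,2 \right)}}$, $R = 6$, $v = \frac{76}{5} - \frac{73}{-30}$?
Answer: $\frac{6157}{390} \approx 15.787$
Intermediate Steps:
$v = \frac{529}{30}$ ($v = 76 \cdot \frac{1}{5} - - \frac{73}{30} = \frac{76}{5} + \frac{73}{30} = \frac{529}{30} \approx 17.633$)
$T{\left(W,b \right)} = \frac{b}{4}$
$B{\left(h,K \right)} = \frac{529}{30}$
$C{\left(Z \right)} = - 3 Z$
$s{\left(w \right)} = - \frac{2 w}{\frac{1}{2} + w}$ ($s{\left(w \right)} = \frac{w - 3 w}{w + \frac{1}{4} \cdot 2} = \frac{\left(-2\right) w}{w + \frac{1}{2}} = \frac{\left(-2\right) w}{\frac{1}{2} + w} = - \frac{2 w}{\frac{1}{2} + w}$)
$B{\left(66,-104 \right)} + s{\left(R \right)} = \frac{529}{30} - \frac{24}{1 + 2 \cdot 6} = \frac{529}{30} - \frac{24}{1 + 12} = \frac{529}{30} - \frac{24}{13} = \frac{6157}{390}$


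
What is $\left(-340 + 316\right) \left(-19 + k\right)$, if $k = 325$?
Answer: $-7344$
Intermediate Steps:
$\left(-340 + 316\right) \left(-19 + k\right) = \left(-340 + 316\right) \left(-19 + 325\right) = \left(-24\right) 306 = -7344$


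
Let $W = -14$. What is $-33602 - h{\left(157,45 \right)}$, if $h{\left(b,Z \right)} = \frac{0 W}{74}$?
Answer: $-33602$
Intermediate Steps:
$h{\left(b,Z \right)} = 0$ ($h{\left(b,Z \right)} = \frac{0 \left(-14\right)}{74} = 0 \cdot \frac{1}{74} = 0$)
$-33602 - h{\left(157,45 \right)} = -33602 - 0 = -33602 + 0 = -33602$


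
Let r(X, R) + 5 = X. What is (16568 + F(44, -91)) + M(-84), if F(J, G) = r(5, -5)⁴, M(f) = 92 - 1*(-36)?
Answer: 16696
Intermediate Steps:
M(f) = 128 (M(f) = 92 + 36 = 128)
r(X, R) = -5 + X
F(J, G) = 0 (F(J, G) = (-5 + 5)⁴ = 0⁴ = 0)
(16568 + F(44, -91)) + M(-84) = (16568 + 0) + 128 = 16568 + 128 = 16696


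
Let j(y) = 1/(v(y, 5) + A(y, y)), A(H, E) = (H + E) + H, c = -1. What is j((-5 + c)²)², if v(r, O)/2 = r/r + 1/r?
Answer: 324/3924361 ≈ 8.2561e-5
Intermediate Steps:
A(H, E) = E + 2*H (A(H, E) = (E + H) + H = E + 2*H)
v(r, O) = 2 + 2/r (v(r, O) = 2*(r/r + 1/r) = 2*(1 + 1/r) = 2 + 2/r)
j(y) = 1/(2 + 2/y + 3*y) (j(y) = 1/((2 + 2/y) + (y + 2*y)) = 1/((2 + 2/y) + 3*y) = 1/(2 + 2/y + 3*y))
j((-5 + c)²)² = ((-5 - 1)²/(2 + 2*(-5 - 1)² + 3*((-5 - 1)²)²))² = ((-6)²/(2 + 2*(-6)² + 3*((-6)²)²))² = (36/(2 + 2*36 + 3*36²))² = (36/(2 + 72 + 3*1296))² = (36/(2 + 72 + 3888))² = (36/3962)² = (36*(1/3962))² = (18/1981)² = 324/3924361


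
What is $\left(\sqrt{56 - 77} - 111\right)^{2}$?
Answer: $\left(111 - i \sqrt{21}\right)^{2} \approx 12300.0 - 1017.3 i$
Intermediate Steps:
$\left(\sqrt{56 - 77} - 111\right)^{2} = \left(\sqrt{-21} - 111\right)^{2} = \left(i \sqrt{21} - 111\right)^{2} = \left(-111 + i \sqrt{21}\right)^{2}$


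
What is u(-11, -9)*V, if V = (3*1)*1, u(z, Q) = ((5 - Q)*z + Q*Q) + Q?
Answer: -246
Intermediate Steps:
u(z, Q) = Q + Q² + z*(5 - Q) (u(z, Q) = (z*(5 - Q) + Q²) + Q = (Q² + z*(5 - Q)) + Q = Q + Q² + z*(5 - Q))
V = 3 (V = 3*1 = 3)
u(-11, -9)*V = (-9 + (-9)² + 5*(-11) - 1*(-9)*(-11))*3 = (-9 + 81 - 55 - 99)*3 = -82*3 = -246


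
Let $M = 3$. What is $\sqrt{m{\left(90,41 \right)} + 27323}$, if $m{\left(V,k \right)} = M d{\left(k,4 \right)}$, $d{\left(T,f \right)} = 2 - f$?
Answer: $\sqrt{27317} \approx 165.28$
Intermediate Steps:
$m{\left(V,k \right)} = -6$ ($m{\left(V,k \right)} = 3 \left(2 - 4\right) = 3 \left(-2\right) = -6$)
$\sqrt{m{\left(90,41 \right)} + 27323} = \sqrt{-6 + 27323} = \sqrt{27317}$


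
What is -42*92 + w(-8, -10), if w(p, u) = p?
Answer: -3872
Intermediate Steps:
-42*92 + w(-8, -10) = -42*92 - 8 = -3864 - 8 = -3872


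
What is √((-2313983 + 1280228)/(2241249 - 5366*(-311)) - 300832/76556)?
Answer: I*√939489500288847643265/14966985085 ≈ 2.0479*I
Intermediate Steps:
√((-2313983 + 1280228)/(2241249 - 5366*(-311)) - 300832/76556) = √(-1033755/(2241249 + 1668826) - 300832*1/76556) = √(-1033755/3910075 - 75208/19139) = √(-1033755*1/3910075 - 75208/19139) = √(-206751/782015 - 75208/19139) = √(-62770791509/14966985085) = I*√939489500288847643265/14966985085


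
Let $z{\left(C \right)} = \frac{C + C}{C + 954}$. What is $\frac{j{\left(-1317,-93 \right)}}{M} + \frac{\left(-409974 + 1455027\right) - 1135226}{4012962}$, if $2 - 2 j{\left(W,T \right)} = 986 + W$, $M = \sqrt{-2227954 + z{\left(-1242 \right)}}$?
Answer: $- \frac{90173}{4012962} - \frac{333 i \sqrt{35647126}}{17823563} \approx -0.02247 - 0.11155 i$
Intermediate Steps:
$z{\left(C \right)} = \frac{2 C}{954 + C}$
$M = \frac{i \sqrt{35647126}}{4}$ ($M = \sqrt{-2227954 + 2 \left(-1242\right) \frac{1}{954 - 1242}} = \sqrt{-2227954 + 2 \left(-1242\right) \frac{1}{-288}} = \sqrt{-2227954 + 2 \left(-1242\right) \left(- \frac{1}{288}\right)} = \sqrt{-2227954 + \frac{69}{8}} = \sqrt{- \frac{17823563}{8}} = \frac{i \sqrt{35647126}}{4} \approx 1492.6 i$)
$j{\left(W,T \right)} = -492 - \frac{W}{2}$ ($j{\left(W,T \right)} = 1 - \frac{986 + W}{2} = 1 - \left(493 + \frac{W}{2}\right) = -492 - \frac{W}{2}$)
$\frac{j{\left(-1317,-93 \right)}}{M} + \frac{\left(-409974 + 1455027\right) - 1135226}{4012962} = \frac{-492 - - \frac{1317}{2}}{\frac{1}{4} i \sqrt{35647126}} + \frac{\left(-409974 + 1455027\right) - 1135226}{4012962} = \left(-492 + \frac{1317}{2}\right) \left(- \frac{2 i \sqrt{35647126}}{17823563}\right) + \left(1045053 - 1135226\right) \frac{1}{4012962} = \frac{333 \left(- \frac{2 i \sqrt{35647126}}{17823563}\right)}{2} - \frac{90173}{4012962} = - \frac{333 i \sqrt{35647126}}{17823563} - \frac{90173}{4012962} = - \frac{90173}{4012962} - \frac{333 i \sqrt{35647126}}{17823563}$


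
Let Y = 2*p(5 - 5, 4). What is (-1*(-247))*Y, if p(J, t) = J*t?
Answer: 0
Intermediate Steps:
Y = 0 (Y = 2*((5 - 5)*4) = 2*(0*4) = 2*0 = 0)
(-1*(-247))*Y = -1*(-247)*0 = 247*0 = 0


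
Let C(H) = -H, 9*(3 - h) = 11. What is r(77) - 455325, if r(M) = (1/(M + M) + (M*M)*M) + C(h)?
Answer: 1671833/1386 ≈ 1206.2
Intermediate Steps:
h = 16/9 (h = 3 - ⅑*11 = 3 - 11/9 = 16/9 ≈ 1.7778)
r(M) = -16/9 + M³ + 1/(2*M) (r(M) = (1/(M + M) + (M*M)*M) - 1*16/9 = (1/(2*M) + M²*M) - 16/9 = (1/(2*M) + M³) - 16/9 = (M³ + 1/(2*M)) - 16/9 = -16/9 + M³ + 1/(2*M))
r(77) - 455325 = (-16/9 + 77³ + (½)/77) - 455325 = (-16/9 + 456533 + (½)*(1/77)) - 455325 = (-16/9 + 456533 + 1/154) - 455325 = 632752283/1386 - 455325 = 1671833/1386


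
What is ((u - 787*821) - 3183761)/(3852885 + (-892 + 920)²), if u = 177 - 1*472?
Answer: -3830183/3853669 ≈ -0.99391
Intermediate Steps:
u = -295 (u = 177 - 472 = -295)
((u - 787*821) - 3183761)/(3852885 + (-892 + 920)²) = ((-295 - 787*821) - 3183761)/(3852885 + (-892 + 920)²) = ((-295 - 646127) - 3183761)/(3852885 + 28²) = (-646422 - 3183761)/(3852885 + 784) = -3830183/3853669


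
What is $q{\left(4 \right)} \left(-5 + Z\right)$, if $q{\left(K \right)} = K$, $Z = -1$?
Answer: $-24$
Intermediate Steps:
$q{\left(4 \right)} \left(-5 + Z\right) = 4 \left(-5 - 1\right) = 4 \left(-6\right) = -24$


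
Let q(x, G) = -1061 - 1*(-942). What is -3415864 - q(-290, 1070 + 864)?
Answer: -3415745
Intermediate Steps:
q(x, G) = -119 (q(x, G) = -1061 + 942 = -119)
-3415864 - q(-290, 1070 + 864) = -3415864 - 1*(-119) = -3415864 + 119 = -3415745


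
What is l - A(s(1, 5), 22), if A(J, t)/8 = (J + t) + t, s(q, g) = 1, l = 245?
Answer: -115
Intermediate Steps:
A(J, t) = 8*J + 16*t (A(J, t) = 8*((J + t) + t) = 8*(J + 2*t) = 8*J + 16*t)
l - A(s(1, 5), 22) = 245 - (8*1 + 16*22) = 245 - (8 + 352) = 245 - 1*360 = 245 - 360 = -115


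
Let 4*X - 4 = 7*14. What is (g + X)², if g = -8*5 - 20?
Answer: 4761/4 ≈ 1190.3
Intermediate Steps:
X = 51/2 (X = 1 + (7*14)/4 = 1 + (¼)*98 = 1 + 49/2 = 51/2 ≈ 25.500)
g = -60 (g = -40 - 20 = -60)
(g + X)² = (-60 + 51/2)² = (-69/2)² = 4761/4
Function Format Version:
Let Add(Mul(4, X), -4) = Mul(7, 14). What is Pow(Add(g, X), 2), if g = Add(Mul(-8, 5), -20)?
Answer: Rational(4761, 4) ≈ 1190.3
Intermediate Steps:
X = Rational(51, 2) (X = Add(1, Mul(Rational(1, 4), Mul(7, 14))) = Add(1, Mul(Rational(1, 4), 98)) = Add(1, Rational(49, 2)) = Rational(51, 2) ≈ 25.500)
g = -60 (g = Add(-40, -20) = -60)
Pow(Add(g, X), 2) = Pow(Add(-60, Rational(51, 2)), 2) = Pow(Rational(-69, 2), 2) = Rational(4761, 4)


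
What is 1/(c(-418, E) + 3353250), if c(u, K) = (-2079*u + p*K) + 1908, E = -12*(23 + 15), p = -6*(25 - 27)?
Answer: 1/4218708 ≈ 2.3704e-7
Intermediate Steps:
p = 12 (p = -6*(-2) = 12)
E = -456 (E = -12*38 = -456)
c(u, K) = 1908 - 2079*u + 12*K (c(u, K) = (-2079*u + 12*K) + 1908 = 1908 - 2079*u + 12*K)
1/(c(-418, E) + 3353250) = 1/((1908 - 2079*(-418) + 12*(-456)) + 3353250) = 1/((1908 + 869022 - 5472) + 3353250) = 1/(865458 + 3353250) = 1/4218708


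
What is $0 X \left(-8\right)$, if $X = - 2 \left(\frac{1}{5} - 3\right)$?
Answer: $0$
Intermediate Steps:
$X = \frac{28}{5}$ ($X = - 2 \left(\frac{1}{5} - 3\right) = \left(-2\right) \left(- \frac{14}{5}\right) = \frac{28}{5} \approx 5.6$)
$0 X \left(-8\right) = 0 \cdot \frac{28}{5} \left(-8\right) = 0 \left(-8\right) = 0$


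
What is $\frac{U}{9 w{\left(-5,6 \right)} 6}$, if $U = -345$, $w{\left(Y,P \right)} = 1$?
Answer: $- \frac{115}{18} \approx -6.3889$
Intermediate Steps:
$\frac{U}{9 w{\left(-5,6 \right)} 6} = - \frac{345}{9 \cdot 1 \cdot 6} = - \frac{345}{9 \cdot 6} = - \frac{345}{54} = \left(-345\right) \frac{1}{54} = - \frac{115}{18}$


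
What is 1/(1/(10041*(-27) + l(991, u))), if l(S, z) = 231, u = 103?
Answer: -270876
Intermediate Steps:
1/(1/(10041*(-27) + l(991, u))) = 1/(1/(10041*(-27) + 231)) = 1/(1/(-271107 + 231)) = 1/(1/(-270876)) = 1/(-1/270876) = -270876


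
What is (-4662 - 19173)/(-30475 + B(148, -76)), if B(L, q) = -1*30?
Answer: 4767/6101 ≈ 0.78135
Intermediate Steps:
B(L, q) = -30
(-4662 - 19173)/(-30475 + B(148, -76)) = (-4662 - 19173)/(-30475 - 30) = -23835/(-30505) = -23835*(-1/30505) = 4767/6101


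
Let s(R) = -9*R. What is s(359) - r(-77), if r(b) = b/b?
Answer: -3232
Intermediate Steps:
r(b) = 1
s(359) - r(-77) = -9*359 - 1*1 = -3231 - 1 = -3232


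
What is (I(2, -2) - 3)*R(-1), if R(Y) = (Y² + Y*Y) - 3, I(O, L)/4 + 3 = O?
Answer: 7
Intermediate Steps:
I(O, L) = -12 + 4*O
R(Y) = -3 + 2*Y² (R(Y) = (Y² + Y²) - 3 = 2*Y² - 3 = -3 + 2*Y²)
(I(2, -2) - 3)*R(-1) = ((-12 + 4*2) - 3)*(-3 + 2*(-1)²) = ((-12 + 8) - 3)*(-3 + 2*1) = (-4 - 3)*(-3 + 2) = -7*(-1) = 7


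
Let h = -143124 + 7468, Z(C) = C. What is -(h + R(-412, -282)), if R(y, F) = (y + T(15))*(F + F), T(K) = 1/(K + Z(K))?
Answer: -483466/5 ≈ -96693.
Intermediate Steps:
h = -135656
T(K) = 1/(2*K) (T(K) = 1/(K + K) = 1/(2*K))
R(y, F) = 2*F*(1/30 + y) (R(y, F) = (y + (½)/15)*(F + F) = (y + (½)*(1/15))*(2*F) = (y + 1/30)*(2*F) = (1/30 + y)*(2*F) = 2*F*(1/30 + y))
-(h + R(-412, -282)) = -(-135656 + (1/15)*(-282)*(1 + 30*(-412))) = -(-135656 + (1/15)*(-282)*(1 - 12360)) = -(-135656 + (1/15)*(-282)*(-12359)) = -(-135656 + 1161746/5) = -1*483466/5 = -483466/5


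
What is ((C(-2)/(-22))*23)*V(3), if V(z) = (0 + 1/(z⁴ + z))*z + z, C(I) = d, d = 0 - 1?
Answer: 1955/616 ≈ 3.1737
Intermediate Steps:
d = -1
C(I) = -1
V(z) = z + z/(z + z⁴) (V(z) = (0 + 1/(z + z⁴))*z + z = z/(z + z⁴) + z = z + z/(z + z⁴))
((C(-2)/(-22))*23)*V(3) = (-1/(-22)*23)*((1 + 3 + 3⁴)/(1 + 3³)) = (-1*(-1/22)*23)*((1 + 3 + 81)/(1 + 27)) = ((1/22)*23)*(85/28) = 23*((1/28)*85)/22 = (23/22)*(85/28) = 1955/616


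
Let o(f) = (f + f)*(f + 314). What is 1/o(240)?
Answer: 1/265920 ≈ 3.7605e-6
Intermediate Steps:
o(f) = 2*f*(314 + f) (o(f) = (2*f)*(314 + f) = 2*f*(314 + f))
1/o(240) = 1/(2*240*(314 + 240)) = 1/(2*240*554) = 1/265920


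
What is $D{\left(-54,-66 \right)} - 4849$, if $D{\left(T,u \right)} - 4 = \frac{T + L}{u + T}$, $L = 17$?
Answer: $- \frac{581363}{120} \approx -4844.7$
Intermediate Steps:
$D{\left(T,u \right)} = 4 + \frac{17 + T}{T + u}$ ($D{\left(T,u \right)} = 4 + \frac{T + 17}{u + T} = 4 + \frac{17 + T}{T + u}$)
$D{\left(-54,-66 \right)} - 4849 = \frac{17 + 4 \left(-66\right) + 5 \left(-54\right)}{-54 - 66} - 4849 = \frac{17 - 264 - 270}{-120} - 4849 = \left(- \frac{1}{120}\right) \left(-517\right) - 4849 = \frac{517}{120} - 4849 = - \frac{581363}{120}$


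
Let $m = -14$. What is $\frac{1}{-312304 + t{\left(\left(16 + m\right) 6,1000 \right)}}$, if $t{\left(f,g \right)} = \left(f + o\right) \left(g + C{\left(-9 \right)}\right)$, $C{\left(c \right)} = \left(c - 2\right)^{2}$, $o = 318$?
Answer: $\frac{1}{57626} \approx 1.7353 \cdot 10^{-5}$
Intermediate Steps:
$C{\left(c \right)} = \left(-2 + c\right)^{2}$
$t{\left(f,g \right)} = \left(121 + g\right) \left(318 + f\right)$ ($t{\left(f,g \right)} = \left(f + 318\right) \left(g + \left(-2 - 9\right)^{2}\right) = \left(318 + f\right) \left(g + \left(-11\right)^{2}\right) = \left(318 + f\right) \left(g + 121\right) = \left(318 + f\right) \left(121 + g\right) = \left(121 + g\right) \left(318 + f\right)$)
$\frac{1}{-312304 + t{\left(\left(16 + m\right) 6,1000 \right)}} = \frac{1}{-312304 + \left(38478 + 121 \left(16 - 14\right) 6 + 318 \cdot 1000 + \left(16 - 14\right) 6 \cdot 1000\right)} = \frac{1}{-312304 + \left(38478 + 121 \cdot 2 \cdot 6 + 318000 + 2 \cdot 6 \cdot 1000\right)} = \frac{1}{-312304 + \left(38478 + 121 \cdot 12 + 318000 + 12 \cdot 1000\right)} = \frac{1}{-312304 + \left(38478 + 1452 + 318000 + 12000\right)} = \frac{1}{-312304 + 369930} = \frac{1}{57626}$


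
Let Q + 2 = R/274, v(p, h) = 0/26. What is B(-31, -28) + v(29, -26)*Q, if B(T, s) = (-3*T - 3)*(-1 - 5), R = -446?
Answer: -540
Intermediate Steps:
v(p, h) = 0 (v(p, h) = 0*(1/26) = 0)
B(T, s) = 18 + 18*T (B(T, s) = (-3 - 3*T)*(-6) = 18 + 18*T)
Q = -497/137 (Q = -2 - 446/274 = -2 - 446*1/274 = -2 - 223/137 = -497/137 ≈ -3.6277)
B(-31, -28) + v(29, -26)*Q = (18 + 18*(-31)) + 0*(-497/137) = (18 - 558) + 0 = -540 + 0 = -540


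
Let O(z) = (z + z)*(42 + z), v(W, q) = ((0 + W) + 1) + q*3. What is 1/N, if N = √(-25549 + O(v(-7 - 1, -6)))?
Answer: -I*√26399/26399 ≈ -0.0061547*I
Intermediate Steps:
v(W, q) = 1 + W + 3*q (v(W, q) = (W + 1) + 3*q = (1 + W) + 3*q = 1 + W + 3*q)
O(z) = 2*z*(42 + z) (O(z) = (2*z)*(42 + z) = 2*z*(42 + z))
N = I*√26399 (N = √(-25549 + 2*(1 + (-7 - 1) + 3*(-6))*(42 + (1 + (-7 - 1) + 3*(-6)))) = √(-25549 + 2*(1 - 8 - 18)*(42 + (1 - 8 - 18))) = √(-25549 + 2*(-25)*(42 - 25)) = √(-25549 + 2*(-25)*17) = √(-25549 - 850) = √(-26399) = I*√26399 ≈ 162.48*I)
1/N = 1/(I*√26399) = -I*√26399/26399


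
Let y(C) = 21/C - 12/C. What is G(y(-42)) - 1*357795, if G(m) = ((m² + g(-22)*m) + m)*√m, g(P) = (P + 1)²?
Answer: -357795 - 18555*I*√42/2744 ≈ -3.578e+5 - 43.823*I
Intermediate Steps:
g(P) = (1 + P)²
y(C) = 9/C
G(m) = √m*(m² + 442*m) (G(m) = ((m² + (1 - 22)²*m) + m)*√m = ((m² + (-21)²*m) + m)*√m = ((m² + 441*m) + m)*√m = (m² + 442*m)*√m = √m*(m² + 442*m))
G(y(-42)) - 1*357795 = (9/(-42))^(3/2)*(442 + 9/(-42)) - 1*357795 = (9*(-1/42))^(3/2)*(442 + 9*(-1/42)) - 357795 = (-3/14)^(3/2)*(442 - 3/14) - 357795 = -3*I*√42/196*(6185/14) - 357795 = -18555*I*√42/2744 - 357795 = -357795 - 18555*I*√42/2744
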